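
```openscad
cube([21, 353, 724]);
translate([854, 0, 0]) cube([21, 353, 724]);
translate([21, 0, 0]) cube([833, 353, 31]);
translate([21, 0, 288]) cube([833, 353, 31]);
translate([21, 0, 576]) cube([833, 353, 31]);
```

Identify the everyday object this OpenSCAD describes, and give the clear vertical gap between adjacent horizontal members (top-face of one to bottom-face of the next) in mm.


A bookshelf. The clear shelf gap is 257 mm.

Two tall side panels with 3 horizontal boards between them — a bookshelf. The first two shelf undersides are at z = 0 and z = 288; with shelf thickness 31, the clear gap is 288 − 0 − 31 = 257 mm.


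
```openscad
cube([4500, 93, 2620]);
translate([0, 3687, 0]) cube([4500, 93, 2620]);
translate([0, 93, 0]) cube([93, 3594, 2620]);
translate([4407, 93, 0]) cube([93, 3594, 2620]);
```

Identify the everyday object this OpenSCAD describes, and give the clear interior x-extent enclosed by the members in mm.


A house (or room) frame. The interior width is 4314 mm.

Four 2620 mm walls enclosing a rectangle with no floor or roof — a room or house frame. Outside width is 4500 mm and wall thickness is 93 mm, so the interior width is 4500 − 2 × 93 = 4314 mm.


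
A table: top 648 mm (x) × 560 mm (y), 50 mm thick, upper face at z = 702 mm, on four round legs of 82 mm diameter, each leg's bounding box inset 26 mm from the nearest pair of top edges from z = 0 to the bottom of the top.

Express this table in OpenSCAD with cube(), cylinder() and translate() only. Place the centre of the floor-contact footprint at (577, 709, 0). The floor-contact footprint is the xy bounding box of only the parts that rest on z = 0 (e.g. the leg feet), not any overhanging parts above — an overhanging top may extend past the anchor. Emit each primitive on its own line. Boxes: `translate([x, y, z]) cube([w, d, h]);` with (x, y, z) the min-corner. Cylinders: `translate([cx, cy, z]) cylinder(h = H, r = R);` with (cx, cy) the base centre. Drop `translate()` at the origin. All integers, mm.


translate([253, 429, 652]) cube([648, 560, 50]);
translate([320, 496, 0]) cylinder(h = 652, r = 41);
translate([834, 496, 0]) cylinder(h = 652, r = 41);
translate([320, 922, 0]) cylinder(h = 652, r = 41);
translate([834, 922, 0]) cylinder(h = 652, r = 41);


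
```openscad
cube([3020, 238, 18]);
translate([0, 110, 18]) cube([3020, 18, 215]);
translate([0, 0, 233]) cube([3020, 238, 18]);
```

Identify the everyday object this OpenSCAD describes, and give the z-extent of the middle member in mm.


An I-beam. The web height is 215 mm.

Two wide flanges with a thin centred web — an I-beam. Overall 251 mm minus two 18 mm flanges gives a web of 251 − 2·18 = 215 mm.


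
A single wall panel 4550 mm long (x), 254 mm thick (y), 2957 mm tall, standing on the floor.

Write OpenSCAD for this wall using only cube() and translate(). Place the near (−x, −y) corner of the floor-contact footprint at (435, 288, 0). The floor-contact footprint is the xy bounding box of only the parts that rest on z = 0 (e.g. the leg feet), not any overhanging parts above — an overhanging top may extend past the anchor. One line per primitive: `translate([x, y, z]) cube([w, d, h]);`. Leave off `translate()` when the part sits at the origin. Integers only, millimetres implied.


translate([435, 288, 0]) cube([4550, 254, 2957]);


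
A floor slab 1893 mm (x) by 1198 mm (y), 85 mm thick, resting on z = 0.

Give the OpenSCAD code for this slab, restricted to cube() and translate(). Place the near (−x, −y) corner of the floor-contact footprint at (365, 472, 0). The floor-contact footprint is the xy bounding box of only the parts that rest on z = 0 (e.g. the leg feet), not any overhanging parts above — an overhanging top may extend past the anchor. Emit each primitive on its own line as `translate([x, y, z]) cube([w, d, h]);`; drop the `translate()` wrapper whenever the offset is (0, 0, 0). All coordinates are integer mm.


translate([365, 472, 0]) cube([1893, 1198, 85]);


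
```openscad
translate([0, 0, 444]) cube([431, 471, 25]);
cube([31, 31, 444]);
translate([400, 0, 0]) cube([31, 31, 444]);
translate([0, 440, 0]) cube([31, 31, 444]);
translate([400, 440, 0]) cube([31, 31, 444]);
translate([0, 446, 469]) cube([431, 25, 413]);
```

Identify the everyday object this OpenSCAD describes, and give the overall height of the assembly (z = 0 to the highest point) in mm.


A chair. The overall height is 882 mm.

A slab on four corner posts with a tall panel at the back — a chair. The seat slab sits at z = 444 with thickness 25, and the 413 mm backrest starts at the seat top, so the overall height is 444 + 25 + 413 = 882 mm.


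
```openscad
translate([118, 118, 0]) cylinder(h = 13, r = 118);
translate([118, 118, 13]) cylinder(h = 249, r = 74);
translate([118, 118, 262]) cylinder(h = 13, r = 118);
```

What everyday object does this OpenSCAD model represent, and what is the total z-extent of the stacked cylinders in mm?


A spool. The overall height is 275 mm.

Three coaxial cylinders, large–small–large — a spool. Two 13 mm flanges and a 249 mm core give 13 + 249 + 13 = 275 mm.


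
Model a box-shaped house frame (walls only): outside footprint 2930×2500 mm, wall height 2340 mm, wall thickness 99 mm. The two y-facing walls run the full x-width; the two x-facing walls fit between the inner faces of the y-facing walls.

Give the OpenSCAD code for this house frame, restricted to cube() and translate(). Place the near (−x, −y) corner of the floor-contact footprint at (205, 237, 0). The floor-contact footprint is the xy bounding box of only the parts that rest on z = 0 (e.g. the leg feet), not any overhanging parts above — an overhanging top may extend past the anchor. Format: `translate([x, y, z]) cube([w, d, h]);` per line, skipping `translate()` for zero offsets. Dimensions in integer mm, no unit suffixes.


translate([205, 237, 0]) cube([2930, 99, 2340]);
translate([205, 2638, 0]) cube([2930, 99, 2340]);
translate([205, 336, 0]) cube([99, 2302, 2340]);
translate([3036, 336, 0]) cube([99, 2302, 2340]);


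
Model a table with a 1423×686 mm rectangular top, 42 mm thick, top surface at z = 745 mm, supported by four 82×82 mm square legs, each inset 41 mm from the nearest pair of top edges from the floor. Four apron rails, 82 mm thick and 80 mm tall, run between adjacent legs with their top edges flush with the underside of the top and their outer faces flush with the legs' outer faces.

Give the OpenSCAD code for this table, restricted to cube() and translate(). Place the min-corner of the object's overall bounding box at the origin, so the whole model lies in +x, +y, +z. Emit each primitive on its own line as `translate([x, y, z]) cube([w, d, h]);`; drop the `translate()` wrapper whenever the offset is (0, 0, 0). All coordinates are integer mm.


// leg_h = 745 - 42 = 703
// apron z = 703 - 80 = 623
translate([0, 0, 703]) cube([1423, 686, 42]);
translate([41, 41, 0]) cube([82, 82, 703]);
translate([1300, 41, 0]) cube([82, 82, 703]);
translate([41, 563, 0]) cube([82, 82, 703]);
translate([1300, 563, 0]) cube([82, 82, 703]);
translate([123, 41, 623]) cube([1177, 82, 80]);
translate([123, 563, 623]) cube([1177, 82, 80]);
translate([41, 123, 623]) cube([82, 440, 80]);
translate([1300, 123, 623]) cube([82, 440, 80]);


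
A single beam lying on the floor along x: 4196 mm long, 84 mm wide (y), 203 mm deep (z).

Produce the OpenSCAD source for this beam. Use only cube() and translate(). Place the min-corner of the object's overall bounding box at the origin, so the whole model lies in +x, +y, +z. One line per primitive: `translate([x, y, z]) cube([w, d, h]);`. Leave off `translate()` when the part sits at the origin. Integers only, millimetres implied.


cube([4196, 84, 203]);


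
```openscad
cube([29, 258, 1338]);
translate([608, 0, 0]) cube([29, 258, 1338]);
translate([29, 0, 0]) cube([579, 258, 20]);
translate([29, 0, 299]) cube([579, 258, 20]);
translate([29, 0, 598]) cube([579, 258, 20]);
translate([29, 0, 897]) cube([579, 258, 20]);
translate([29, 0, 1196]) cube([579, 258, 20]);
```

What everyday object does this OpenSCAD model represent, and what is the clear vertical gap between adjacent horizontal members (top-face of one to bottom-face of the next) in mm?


A bookshelf. The clear shelf gap is 279 mm.

Two tall side panels with 5 horizontal boards between them — a bookshelf. The first two shelf undersides are at z = 0 and z = 299; with shelf thickness 20, the clear gap is 299 − 0 − 20 = 279 mm.


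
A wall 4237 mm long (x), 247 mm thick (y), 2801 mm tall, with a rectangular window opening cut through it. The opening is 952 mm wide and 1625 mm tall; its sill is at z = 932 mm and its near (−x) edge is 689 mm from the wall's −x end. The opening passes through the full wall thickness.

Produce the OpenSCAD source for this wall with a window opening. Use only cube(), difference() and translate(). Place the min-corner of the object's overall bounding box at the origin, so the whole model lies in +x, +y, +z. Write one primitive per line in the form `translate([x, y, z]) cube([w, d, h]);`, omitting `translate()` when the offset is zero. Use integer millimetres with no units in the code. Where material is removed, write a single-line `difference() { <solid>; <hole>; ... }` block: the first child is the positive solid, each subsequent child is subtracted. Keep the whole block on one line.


difference() { cube([4237, 247, 2801]); translate([689, 0, 932]) cube([952, 247, 1625]); }


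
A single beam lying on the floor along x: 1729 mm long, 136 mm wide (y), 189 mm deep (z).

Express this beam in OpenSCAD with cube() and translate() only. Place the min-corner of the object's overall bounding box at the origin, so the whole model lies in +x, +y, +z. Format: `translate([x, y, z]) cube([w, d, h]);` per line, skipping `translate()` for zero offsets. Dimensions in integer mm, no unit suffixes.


cube([1729, 136, 189]);


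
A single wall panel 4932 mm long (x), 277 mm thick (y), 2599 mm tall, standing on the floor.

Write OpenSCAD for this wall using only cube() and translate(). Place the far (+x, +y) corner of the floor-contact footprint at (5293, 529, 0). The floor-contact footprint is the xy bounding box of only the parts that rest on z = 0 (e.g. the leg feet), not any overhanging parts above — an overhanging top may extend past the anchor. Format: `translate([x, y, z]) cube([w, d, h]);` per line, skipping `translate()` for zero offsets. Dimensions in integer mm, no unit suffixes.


translate([361, 252, 0]) cube([4932, 277, 2599]);


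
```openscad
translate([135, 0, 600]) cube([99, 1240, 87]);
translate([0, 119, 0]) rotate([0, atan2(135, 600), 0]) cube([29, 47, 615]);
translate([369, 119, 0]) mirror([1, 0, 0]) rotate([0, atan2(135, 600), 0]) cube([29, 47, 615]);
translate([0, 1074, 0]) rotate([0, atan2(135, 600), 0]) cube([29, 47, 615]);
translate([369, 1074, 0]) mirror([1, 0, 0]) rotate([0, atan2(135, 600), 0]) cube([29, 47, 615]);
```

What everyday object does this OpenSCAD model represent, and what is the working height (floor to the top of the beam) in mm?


A sawhorse. The overall height is 687 mm.

A beam across two mirrored pairs of raked legs — a sawhorse. The beam's underside is at z = 600 (matching the legs' vertical rise in atan2(135, 600)) and the beam is 87 mm tall, so its top is at 600 + 87 = 687 mm. The raked legs top out at the beam's underside, so that is the highest point.


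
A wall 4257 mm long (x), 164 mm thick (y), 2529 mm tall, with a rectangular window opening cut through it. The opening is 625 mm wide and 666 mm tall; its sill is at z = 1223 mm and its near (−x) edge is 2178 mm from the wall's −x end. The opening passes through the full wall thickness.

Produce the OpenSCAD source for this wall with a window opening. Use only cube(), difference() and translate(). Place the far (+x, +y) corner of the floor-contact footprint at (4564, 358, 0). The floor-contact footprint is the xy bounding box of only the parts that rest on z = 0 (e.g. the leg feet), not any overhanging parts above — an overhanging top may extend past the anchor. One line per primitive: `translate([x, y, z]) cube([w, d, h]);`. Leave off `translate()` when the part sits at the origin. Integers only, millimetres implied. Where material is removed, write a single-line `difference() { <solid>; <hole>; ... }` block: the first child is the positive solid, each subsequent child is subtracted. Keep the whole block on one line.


difference() { translate([307, 194, 0]) cube([4257, 164, 2529]); translate([2485, 194, 1223]) cube([625, 164, 666]); }


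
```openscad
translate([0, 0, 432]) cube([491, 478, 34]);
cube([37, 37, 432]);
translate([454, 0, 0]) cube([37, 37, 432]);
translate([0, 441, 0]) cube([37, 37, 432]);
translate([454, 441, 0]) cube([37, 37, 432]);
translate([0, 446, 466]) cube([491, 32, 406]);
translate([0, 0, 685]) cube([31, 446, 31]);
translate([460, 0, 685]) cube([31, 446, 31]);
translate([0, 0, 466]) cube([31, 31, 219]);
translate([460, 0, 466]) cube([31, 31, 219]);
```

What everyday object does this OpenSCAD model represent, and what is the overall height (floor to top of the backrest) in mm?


A chair. The overall height is 872 mm.

A slab on four corner posts with a tall panel at the back — a chair. The seat slab sits at z = 432 with thickness 34, and the 406 mm backrest starts at the seat top, so the overall height is 432 + 34 + 406 = 872 mm.


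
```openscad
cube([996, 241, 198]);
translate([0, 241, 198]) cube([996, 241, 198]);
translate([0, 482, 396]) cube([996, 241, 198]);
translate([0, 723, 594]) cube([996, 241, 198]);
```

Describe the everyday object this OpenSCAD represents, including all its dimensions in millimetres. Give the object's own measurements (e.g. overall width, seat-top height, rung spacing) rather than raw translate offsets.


A straight staircase of 4 solid steps. Each step is 996 mm wide (x), 241 mm deep (y, the going) and 198 mm tall (the rise). The first step rests on the floor; each subsequent step sits one going further in +y and one rise higher in +z, directly behind and above the previous step with no overlap.


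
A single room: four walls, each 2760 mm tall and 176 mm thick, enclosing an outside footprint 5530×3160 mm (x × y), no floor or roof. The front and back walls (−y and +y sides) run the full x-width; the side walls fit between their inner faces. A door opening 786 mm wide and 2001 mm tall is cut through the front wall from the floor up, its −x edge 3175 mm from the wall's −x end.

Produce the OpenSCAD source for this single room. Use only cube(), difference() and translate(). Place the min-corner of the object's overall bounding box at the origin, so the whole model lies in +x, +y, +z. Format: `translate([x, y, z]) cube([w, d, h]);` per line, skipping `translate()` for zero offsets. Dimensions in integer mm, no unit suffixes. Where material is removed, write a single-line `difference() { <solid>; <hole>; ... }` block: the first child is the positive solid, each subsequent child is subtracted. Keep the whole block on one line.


difference() { cube([5530, 176, 2760]); translate([3175, 0, 0]) cube([786, 176, 2001]); }
translate([0, 2984, 0]) cube([5530, 176, 2760]);
translate([0, 176, 0]) cube([176, 2808, 2760]);
translate([5354, 176, 0]) cube([176, 2808, 2760]);


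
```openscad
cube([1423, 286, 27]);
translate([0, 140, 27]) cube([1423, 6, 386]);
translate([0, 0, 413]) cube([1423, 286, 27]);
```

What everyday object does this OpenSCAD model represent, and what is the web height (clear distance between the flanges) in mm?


An I-beam. The web height is 386 mm.

Two wide flanges with a thin centred web — an I-beam. Overall 440 mm minus two 27 mm flanges gives a web of 440 − 2·27 = 386 mm.


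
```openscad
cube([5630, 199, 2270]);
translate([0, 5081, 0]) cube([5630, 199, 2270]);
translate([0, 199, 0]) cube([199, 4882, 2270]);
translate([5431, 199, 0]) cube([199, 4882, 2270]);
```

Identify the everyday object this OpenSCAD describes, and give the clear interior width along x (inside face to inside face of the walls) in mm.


A house (or room) frame. The interior width is 5232 mm.

Four 2270 mm walls enclosing a rectangle with no floor or roof — a room or house frame. Outside width is 5630 mm and wall thickness is 199 mm, so the interior width is 5630 − 2 × 199 = 5232 mm.


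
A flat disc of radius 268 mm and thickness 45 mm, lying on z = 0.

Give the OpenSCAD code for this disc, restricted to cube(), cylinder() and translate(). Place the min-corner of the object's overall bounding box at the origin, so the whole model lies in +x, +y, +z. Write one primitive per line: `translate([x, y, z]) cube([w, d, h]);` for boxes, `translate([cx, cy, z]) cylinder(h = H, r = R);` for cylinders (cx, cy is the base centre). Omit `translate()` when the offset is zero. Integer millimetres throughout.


translate([268, 268, 0]) cylinder(h = 45, r = 268);


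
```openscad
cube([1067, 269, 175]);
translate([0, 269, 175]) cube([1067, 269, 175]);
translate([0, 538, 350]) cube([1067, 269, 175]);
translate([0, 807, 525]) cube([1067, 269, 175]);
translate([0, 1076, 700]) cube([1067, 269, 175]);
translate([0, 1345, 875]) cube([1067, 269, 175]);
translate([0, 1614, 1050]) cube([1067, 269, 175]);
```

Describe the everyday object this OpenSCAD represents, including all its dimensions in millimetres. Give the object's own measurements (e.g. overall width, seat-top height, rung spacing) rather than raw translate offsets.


A straight staircase of 7 solid steps. Each step is 1067 mm wide (x), 269 mm deep (y, the going) and 175 mm tall (the rise). The first step rests on the floor; each subsequent step sits one going further in +y and one rise higher in +z, directly behind and above the previous step with no overlap.


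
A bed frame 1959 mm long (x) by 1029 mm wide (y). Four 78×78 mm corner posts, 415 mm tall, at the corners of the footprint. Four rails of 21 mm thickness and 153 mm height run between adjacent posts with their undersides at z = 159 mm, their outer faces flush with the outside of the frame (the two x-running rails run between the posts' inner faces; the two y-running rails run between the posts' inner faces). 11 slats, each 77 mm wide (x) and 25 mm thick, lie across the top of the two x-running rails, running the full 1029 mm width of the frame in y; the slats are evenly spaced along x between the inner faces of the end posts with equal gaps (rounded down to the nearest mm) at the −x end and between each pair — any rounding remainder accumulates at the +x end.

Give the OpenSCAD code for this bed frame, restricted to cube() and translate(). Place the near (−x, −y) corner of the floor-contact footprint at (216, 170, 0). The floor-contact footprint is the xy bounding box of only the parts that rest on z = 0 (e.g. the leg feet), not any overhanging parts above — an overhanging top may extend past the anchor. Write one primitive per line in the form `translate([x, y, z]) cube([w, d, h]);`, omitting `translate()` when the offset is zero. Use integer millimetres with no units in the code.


translate([216, 170, 0]) cube([78, 78, 415]);
translate([216, 1121, 0]) cube([78, 78, 415]);
translate([2097, 170, 0]) cube([78, 78, 415]);
translate([2097, 1121, 0]) cube([78, 78, 415]);
translate([294, 170, 159]) cube([1803, 21, 153]);
translate([294, 1178, 159]) cube([1803, 21, 153]);
translate([216, 248, 159]) cube([21, 873, 153]);
translate([2154, 248, 159]) cube([21, 873, 153]);
translate([373, 170, 312]) cube([77, 1029, 25]);
translate([529, 170, 312]) cube([77, 1029, 25]);
translate([685, 170, 312]) cube([77, 1029, 25]);
translate([841, 170, 312]) cube([77, 1029, 25]);
translate([997, 170, 312]) cube([77, 1029, 25]);
translate([1153, 170, 312]) cube([77, 1029, 25]);
translate([1309, 170, 312]) cube([77, 1029, 25]);
translate([1465, 170, 312]) cube([77, 1029, 25]);
translate([1621, 170, 312]) cube([77, 1029, 25]);
translate([1777, 170, 312]) cube([77, 1029, 25]);
translate([1933, 170, 312]) cube([77, 1029, 25]);


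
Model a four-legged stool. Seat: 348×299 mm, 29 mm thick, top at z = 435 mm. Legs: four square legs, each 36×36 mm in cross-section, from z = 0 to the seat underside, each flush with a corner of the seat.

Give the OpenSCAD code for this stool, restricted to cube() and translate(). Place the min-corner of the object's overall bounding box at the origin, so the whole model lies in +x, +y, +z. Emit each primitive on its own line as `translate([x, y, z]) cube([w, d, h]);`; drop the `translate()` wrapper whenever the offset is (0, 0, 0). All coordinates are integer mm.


translate([0, 0, 406]) cube([348, 299, 29]);
cube([36, 36, 406]);
translate([312, 0, 0]) cube([36, 36, 406]);
translate([0, 263, 0]) cube([36, 36, 406]);
translate([312, 263, 0]) cube([36, 36, 406]);


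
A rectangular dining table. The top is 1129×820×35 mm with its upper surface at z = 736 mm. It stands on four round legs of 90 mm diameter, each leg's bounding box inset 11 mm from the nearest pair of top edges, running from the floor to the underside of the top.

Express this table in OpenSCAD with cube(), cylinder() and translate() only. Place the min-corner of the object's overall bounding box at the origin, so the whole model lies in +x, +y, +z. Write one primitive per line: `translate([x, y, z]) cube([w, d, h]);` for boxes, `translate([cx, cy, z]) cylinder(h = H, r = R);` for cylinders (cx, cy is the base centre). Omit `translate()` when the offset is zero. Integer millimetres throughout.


// leg_h = 736 - 35 = 701
translate([0, 0, 701]) cube([1129, 820, 35]);
translate([56, 56, 0]) cylinder(h = 701, r = 45);
translate([1073, 56, 0]) cylinder(h = 701, r = 45);
translate([56, 764, 0]) cylinder(h = 701, r = 45);
translate([1073, 764, 0]) cylinder(h = 701, r = 45);


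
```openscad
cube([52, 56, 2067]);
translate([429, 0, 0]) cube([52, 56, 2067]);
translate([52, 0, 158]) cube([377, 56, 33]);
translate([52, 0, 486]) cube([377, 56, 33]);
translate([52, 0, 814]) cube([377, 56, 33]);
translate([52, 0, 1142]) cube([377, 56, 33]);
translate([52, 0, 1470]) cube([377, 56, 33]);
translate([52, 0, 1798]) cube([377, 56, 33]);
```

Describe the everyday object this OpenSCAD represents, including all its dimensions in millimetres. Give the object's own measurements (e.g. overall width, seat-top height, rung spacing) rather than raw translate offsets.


A straight ladder. Two 52×56 mm vertical rails, 2067 mm tall, stand 481 mm apart (outside-to-outside) with their front faces coplanar on the −y side. 6 rungs, each 56 mm deep and 33 mm tall, span between the inner faces of the rails, front faces flush with the rails. The lowest rung's underside is at z = 158 mm and rungs are spaced 328 mm apart (underside to underside).


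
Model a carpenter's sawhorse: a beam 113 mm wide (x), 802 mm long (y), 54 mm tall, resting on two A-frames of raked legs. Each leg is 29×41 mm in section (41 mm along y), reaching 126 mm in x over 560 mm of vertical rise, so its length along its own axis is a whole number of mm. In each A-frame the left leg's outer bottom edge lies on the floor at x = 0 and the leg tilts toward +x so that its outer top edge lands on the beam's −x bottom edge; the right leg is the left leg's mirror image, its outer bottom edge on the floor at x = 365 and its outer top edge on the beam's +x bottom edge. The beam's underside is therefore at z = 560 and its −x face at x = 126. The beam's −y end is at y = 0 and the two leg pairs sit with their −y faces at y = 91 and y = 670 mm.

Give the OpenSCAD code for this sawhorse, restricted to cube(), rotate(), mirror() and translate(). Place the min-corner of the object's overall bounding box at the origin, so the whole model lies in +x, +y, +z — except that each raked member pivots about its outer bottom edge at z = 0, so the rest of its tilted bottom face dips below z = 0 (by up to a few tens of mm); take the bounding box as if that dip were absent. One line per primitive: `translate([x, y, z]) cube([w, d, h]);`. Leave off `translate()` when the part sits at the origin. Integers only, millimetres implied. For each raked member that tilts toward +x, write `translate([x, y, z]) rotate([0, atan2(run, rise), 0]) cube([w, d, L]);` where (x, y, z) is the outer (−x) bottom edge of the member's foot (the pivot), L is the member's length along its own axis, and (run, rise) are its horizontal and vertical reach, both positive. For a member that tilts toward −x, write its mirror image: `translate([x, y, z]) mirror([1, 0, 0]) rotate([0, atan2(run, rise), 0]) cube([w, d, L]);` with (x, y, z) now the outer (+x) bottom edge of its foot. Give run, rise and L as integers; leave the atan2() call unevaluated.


translate([126, 0, 560]) cube([113, 802, 54]);
translate([0, 91, 0]) rotate([0, atan2(126, 560), 0]) cube([29, 41, 574]);
translate([365, 91, 0]) mirror([1, 0, 0]) rotate([0, atan2(126, 560), 0]) cube([29, 41, 574]);
translate([0, 670, 0]) rotate([0, atan2(126, 560), 0]) cube([29, 41, 574]);
translate([365, 670, 0]) mirror([1, 0, 0]) rotate([0, atan2(126, 560), 0]) cube([29, 41, 574]);


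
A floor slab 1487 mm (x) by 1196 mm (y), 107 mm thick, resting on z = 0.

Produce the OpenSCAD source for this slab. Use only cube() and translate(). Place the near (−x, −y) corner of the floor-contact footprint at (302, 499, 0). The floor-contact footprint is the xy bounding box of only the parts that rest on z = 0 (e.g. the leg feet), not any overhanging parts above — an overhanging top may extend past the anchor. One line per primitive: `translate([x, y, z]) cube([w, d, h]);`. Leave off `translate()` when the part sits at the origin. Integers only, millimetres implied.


translate([302, 499, 0]) cube([1487, 1196, 107]);


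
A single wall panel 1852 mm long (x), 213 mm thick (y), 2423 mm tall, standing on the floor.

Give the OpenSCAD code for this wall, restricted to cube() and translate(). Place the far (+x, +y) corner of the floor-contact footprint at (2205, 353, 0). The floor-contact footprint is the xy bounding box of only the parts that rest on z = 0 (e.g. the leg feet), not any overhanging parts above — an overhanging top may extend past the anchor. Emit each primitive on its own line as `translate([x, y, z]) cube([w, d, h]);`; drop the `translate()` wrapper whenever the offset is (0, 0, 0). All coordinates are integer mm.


translate([353, 140, 0]) cube([1852, 213, 2423]);


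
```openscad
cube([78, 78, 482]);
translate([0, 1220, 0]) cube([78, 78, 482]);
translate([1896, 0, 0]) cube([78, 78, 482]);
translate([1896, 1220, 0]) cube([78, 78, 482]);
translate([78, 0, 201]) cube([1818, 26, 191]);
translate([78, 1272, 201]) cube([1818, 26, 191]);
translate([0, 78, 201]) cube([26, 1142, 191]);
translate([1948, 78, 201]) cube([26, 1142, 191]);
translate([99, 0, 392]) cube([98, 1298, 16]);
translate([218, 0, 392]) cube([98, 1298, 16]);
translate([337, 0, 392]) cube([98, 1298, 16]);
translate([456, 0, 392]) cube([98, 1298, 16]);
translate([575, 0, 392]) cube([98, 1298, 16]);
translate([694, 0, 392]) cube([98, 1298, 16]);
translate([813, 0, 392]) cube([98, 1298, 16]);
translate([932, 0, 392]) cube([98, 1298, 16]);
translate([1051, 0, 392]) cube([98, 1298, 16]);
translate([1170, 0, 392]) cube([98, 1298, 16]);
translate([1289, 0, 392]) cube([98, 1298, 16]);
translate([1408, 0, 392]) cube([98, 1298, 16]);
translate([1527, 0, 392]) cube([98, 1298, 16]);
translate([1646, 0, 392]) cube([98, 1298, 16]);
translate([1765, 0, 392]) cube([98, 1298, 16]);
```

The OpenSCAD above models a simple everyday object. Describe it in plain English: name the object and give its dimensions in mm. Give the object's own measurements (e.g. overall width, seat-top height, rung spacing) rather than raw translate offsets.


A bed frame 1974 mm long (x) by 1298 mm wide (y). Four 78×78 mm corner posts, 482 mm tall, at the corners of the footprint. Four rails of 26 mm thickness and 191 mm height run between adjacent posts with their undersides at z = 201 mm, their outer faces flush with the outside of the frame (the two x-running rails run between the posts' inner faces; the two y-running rails run between the posts' inner faces). 15 slats, each 98 mm wide (x) and 16 mm thick, lie across the top of the two x-running rails, running the full 1298 mm width of the frame in y; along x they sit between the end posts with a 21 mm gap after the −x posts and between neighbouring slats, leaving 33 mm before the +x posts.


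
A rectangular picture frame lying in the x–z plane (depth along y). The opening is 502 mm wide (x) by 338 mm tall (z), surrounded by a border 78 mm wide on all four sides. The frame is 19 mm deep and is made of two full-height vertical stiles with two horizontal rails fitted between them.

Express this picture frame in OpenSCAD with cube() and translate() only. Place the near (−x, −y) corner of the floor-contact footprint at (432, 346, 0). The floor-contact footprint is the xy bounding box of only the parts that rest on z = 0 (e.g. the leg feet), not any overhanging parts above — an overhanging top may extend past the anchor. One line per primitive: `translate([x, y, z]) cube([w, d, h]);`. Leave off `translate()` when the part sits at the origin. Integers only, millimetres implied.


translate([432, 346, 0]) cube([78, 19, 494]);
translate([1012, 346, 0]) cube([78, 19, 494]);
translate([510, 346, 0]) cube([502, 19, 78]);
translate([510, 346, 416]) cube([502, 19, 78]);


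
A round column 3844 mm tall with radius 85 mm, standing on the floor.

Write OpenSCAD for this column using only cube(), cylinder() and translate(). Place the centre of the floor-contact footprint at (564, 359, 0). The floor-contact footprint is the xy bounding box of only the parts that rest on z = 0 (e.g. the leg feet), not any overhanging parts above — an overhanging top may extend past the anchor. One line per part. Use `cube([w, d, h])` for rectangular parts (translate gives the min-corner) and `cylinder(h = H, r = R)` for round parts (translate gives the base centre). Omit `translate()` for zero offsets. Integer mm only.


translate([564, 359, 0]) cylinder(h = 3844, r = 85);


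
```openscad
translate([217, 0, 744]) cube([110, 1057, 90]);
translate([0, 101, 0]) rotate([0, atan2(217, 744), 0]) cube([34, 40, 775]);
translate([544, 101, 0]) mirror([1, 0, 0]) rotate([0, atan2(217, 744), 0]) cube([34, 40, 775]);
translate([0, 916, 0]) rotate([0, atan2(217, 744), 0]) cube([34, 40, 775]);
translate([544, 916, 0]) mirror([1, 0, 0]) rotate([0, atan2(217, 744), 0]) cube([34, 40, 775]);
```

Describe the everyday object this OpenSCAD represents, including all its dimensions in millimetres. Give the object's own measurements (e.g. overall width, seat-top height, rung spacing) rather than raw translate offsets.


A sawhorse. A 110×1057×90 mm beam (x, y, z) sits on two A-frame leg pairs. Each pair is two raked legs of 34×40 mm section (40 mm along y) splaying symmetrically in x. Each leg rises 744 mm vertically over 217 mm of horizontal reach and is 775 mm long along its own axis. Every leg's outer bottom edge rests on the floor and its outer top edge meets a bottom edge of the beam — the left legs (tilting toward +x) meet the beam's −x bottom edge, the right legs (their mirror images, tilting toward −x) meet its +x bottom edge — so the leg tops tuck under the beam, the beam's underside is 744 mm above the floor, and the feet are 544 mm apart outside-to-outside with the beam centred between them. The two leg pairs are set in 101 mm from either end of the beam.


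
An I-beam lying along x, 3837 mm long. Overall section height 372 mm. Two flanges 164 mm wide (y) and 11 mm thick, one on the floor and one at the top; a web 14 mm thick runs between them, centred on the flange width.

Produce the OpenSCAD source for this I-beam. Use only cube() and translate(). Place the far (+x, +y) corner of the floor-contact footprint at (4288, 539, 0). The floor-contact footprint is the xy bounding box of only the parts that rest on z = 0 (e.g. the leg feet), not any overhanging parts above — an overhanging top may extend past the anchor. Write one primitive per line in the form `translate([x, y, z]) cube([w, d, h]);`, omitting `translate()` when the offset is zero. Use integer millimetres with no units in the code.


translate([451, 375, 0]) cube([3837, 164, 11]);
translate([451, 450, 11]) cube([3837, 14, 350]);
translate([451, 375, 361]) cube([3837, 164, 11]);


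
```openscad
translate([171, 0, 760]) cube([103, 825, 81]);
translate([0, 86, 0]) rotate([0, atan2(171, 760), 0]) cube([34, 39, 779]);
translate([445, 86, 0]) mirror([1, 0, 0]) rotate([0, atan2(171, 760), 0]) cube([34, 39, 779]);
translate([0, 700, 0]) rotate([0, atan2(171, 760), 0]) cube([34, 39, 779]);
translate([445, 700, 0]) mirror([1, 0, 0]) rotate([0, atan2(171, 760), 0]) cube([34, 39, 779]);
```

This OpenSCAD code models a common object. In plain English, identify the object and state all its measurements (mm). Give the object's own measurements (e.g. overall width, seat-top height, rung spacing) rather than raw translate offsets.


A sawhorse. A 103×825×81 mm beam (x, y, z) sits on two A-frame leg pairs. Each pair is two raked legs of 34×39 mm section (39 mm along y) splaying symmetrically in x. Each leg rises 760 mm vertically over 171 mm of horizontal reach and is 779 mm long along its own axis. Every leg's outer bottom edge rests on the floor and its outer top edge meets a bottom edge of the beam — the left legs (tilting toward +x) meet the beam's −x bottom edge, the right legs (their mirror images, tilting toward −x) meet its +x bottom edge — so the leg tops tuck under the beam, the beam's underside is 760 mm above the floor, and the feet are 445 mm apart outside-to-outside with the beam centred between them. The two leg pairs are set in 86 mm from either end of the beam.


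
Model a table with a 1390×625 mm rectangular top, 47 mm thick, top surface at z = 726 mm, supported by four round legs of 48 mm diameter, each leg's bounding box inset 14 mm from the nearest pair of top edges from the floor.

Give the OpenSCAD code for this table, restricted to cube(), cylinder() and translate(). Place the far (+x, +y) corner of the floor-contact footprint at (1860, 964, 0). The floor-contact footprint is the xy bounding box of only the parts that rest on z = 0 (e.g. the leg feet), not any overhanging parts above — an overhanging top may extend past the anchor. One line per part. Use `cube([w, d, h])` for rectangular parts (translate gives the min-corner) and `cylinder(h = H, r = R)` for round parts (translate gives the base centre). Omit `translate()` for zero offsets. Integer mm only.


translate([484, 353, 679]) cube([1390, 625, 47]);
translate([522, 391, 0]) cylinder(h = 679, r = 24);
translate([1836, 391, 0]) cylinder(h = 679, r = 24);
translate([522, 940, 0]) cylinder(h = 679, r = 24);
translate([1836, 940, 0]) cylinder(h = 679, r = 24);


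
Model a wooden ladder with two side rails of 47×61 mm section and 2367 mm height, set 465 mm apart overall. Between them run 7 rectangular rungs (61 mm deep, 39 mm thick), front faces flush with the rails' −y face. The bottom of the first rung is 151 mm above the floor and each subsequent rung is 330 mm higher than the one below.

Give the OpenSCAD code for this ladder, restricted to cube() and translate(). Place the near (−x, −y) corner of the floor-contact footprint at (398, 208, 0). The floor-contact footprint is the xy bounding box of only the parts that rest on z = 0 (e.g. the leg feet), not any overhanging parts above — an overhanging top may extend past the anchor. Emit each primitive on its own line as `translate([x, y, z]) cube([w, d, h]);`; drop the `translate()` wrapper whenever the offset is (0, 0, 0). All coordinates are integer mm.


translate([398, 208, 0]) cube([47, 61, 2367]);
translate([816, 208, 0]) cube([47, 61, 2367]);
translate([445, 208, 151]) cube([371, 61, 39]);
translate([445, 208, 481]) cube([371, 61, 39]);
translate([445, 208, 811]) cube([371, 61, 39]);
translate([445, 208, 1141]) cube([371, 61, 39]);
translate([445, 208, 1471]) cube([371, 61, 39]);
translate([445, 208, 1801]) cube([371, 61, 39]);
translate([445, 208, 2131]) cube([371, 61, 39]);


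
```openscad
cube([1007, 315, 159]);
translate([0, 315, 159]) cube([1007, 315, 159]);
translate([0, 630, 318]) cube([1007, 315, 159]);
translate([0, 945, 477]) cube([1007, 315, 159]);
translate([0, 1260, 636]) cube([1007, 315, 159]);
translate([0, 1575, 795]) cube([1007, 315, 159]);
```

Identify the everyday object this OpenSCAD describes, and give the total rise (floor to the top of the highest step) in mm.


A staircase. The total rise is 954 mm.

6 identical blocks, each offset up and back from the previous — a staircase. Each step is 159 mm tall and there are 6 of them, so the total rise is 6 × 159 = 954 mm.


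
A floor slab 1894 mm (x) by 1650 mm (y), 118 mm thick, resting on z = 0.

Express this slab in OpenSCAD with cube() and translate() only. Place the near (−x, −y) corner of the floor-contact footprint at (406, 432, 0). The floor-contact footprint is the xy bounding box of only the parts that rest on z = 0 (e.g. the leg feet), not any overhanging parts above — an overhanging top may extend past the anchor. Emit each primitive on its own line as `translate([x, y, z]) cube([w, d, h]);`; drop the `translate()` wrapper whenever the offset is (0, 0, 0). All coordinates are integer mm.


translate([406, 432, 0]) cube([1894, 1650, 118]);


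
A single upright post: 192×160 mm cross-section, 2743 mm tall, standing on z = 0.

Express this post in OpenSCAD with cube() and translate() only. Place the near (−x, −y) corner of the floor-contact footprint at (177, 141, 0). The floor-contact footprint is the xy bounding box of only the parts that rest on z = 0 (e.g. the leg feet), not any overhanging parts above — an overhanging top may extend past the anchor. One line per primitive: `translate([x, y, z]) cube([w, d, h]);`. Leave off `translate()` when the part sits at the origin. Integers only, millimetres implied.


translate([177, 141, 0]) cube([192, 160, 2743]);


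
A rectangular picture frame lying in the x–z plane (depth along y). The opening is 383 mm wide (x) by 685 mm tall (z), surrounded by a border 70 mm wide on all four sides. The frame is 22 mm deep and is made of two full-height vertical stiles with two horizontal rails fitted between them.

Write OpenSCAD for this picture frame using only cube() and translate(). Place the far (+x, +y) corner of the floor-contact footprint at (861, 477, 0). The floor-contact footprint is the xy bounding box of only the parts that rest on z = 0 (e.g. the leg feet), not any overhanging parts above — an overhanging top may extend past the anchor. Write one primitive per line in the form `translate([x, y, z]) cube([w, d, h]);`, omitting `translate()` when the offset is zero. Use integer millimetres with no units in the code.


translate([338, 455, 0]) cube([70, 22, 825]);
translate([791, 455, 0]) cube([70, 22, 825]);
translate([408, 455, 0]) cube([383, 22, 70]);
translate([408, 455, 755]) cube([383, 22, 70]);


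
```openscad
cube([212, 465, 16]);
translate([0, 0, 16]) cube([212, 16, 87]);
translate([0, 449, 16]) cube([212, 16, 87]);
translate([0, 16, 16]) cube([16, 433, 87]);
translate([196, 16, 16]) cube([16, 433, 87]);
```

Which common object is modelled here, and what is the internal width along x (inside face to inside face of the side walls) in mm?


An open box. The internal width is 180 mm.

A 212×465 base slab with four walls standing on it — an open box. The base is 212 mm wide and the walls are 16 mm thick, so the internal width is 212 − 2 × 16 = 180 mm.


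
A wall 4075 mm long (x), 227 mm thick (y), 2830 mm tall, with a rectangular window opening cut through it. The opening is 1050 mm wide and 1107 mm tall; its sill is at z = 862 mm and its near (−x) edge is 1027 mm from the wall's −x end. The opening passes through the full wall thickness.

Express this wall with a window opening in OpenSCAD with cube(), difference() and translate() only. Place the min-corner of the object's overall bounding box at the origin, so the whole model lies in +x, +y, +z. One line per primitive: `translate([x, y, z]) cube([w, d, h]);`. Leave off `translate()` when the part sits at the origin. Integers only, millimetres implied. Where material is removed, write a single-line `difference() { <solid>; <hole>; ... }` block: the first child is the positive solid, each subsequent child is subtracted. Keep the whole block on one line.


difference() { cube([4075, 227, 2830]); translate([1027, 0, 862]) cube([1050, 227, 1107]); }
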